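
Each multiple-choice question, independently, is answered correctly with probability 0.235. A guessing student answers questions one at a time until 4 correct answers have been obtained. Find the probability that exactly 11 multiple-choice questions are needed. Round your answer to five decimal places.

Y = trial on which the fourth success occurs; negative binomial, r=4, p=0.235.
P(Y=11) = C(10,3) · p^4 · (1−p)^7
= 120 · 0.0030498 · 0.15333 = 0.0561155

0.05612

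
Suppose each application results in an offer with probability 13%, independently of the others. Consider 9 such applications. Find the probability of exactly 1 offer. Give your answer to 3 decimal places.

0.384

X ~ Binomial(n=9, p=0.13).
P(X=1) = C(9,1) · p^1 · (1−p)^8
= 9 · 0.13 · 0.32821 = 0.38401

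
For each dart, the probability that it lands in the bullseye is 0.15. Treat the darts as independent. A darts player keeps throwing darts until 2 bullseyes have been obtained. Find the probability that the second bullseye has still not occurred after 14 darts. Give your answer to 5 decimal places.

Needing more than 14 darts ⇔ fewer than 2 successes in the first 14. With X ~ Binomial(14, 0.15), P(Y > 14) = P(X ≤ 1).
  k=0: C(14,0)·0.15^0·0.85^14 = 0.1027697
  k=1: C(14,1)·0.15^1·0.85^13 = 0.2539015
P(X ≤ 1) = 0.3566712

0.35667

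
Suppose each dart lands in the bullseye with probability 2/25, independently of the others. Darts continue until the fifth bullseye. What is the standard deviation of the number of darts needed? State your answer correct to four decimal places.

26.8095

Y = total darts until the fifth success; negative binomial with r=5, p=0.08.
SD(Y) = √[r(1−p)/p²] = √(718.750000) = 26.809513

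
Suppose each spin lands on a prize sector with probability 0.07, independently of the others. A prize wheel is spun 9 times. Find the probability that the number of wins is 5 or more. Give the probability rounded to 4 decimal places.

X ~ Binomial(9, 0.07); P(X ≥ 5) = Σ C(9,k) p^k (1−p)^(9−k) over k:
  k=5: C(9,5)·0.07^5·0.93^4 = 0.000158
  k=6: C(9,6)·0.07^6·0.93^3 = 0.000008
  k=7: C(9,7)·0.07^7·0.93^2 = 0.000000
  k=8: C(9,8)·0.07^8·0.93^1 = 0.000000
  k=9: C(9,9)·0.07^9·0.93^0 = 0.000000
Total = 0.000167

0.0002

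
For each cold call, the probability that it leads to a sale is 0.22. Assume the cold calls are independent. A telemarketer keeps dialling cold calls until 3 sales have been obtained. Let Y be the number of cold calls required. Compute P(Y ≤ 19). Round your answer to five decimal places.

Finishing within 19 cold calls ⇔ at least 3 successes in the first 19. With X ~ Binomial(19, 0.22), P(Y ≤ 19) = 1 − P(X ≤ 2).
  k=0: C(19,0)·0.22^0·0.78^19 = 0.0089084
  k=1: C(19,1)·0.22^1·0.78^18 = 0.0477396
  k=2: C(19,2)·0.22^2·0.78^17 = 0.1211852
1 − 0.1778332 = 0.8221668

0.82217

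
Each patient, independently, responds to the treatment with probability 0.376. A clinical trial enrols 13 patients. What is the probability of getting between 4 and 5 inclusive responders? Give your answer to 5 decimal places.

0.42731

X ~ Binomial(13, 0.376); P(4 ≤ X ≤ 5) = Σ C(13,k) p^k (1−p)^(13−k) over k:
  k=4: C(13,4)·0.376^4·0.624^9 = 0.2049834
  k=5: C(13,5)·0.376^5·0.624^8 = 0.2223282
Total = 0.4273116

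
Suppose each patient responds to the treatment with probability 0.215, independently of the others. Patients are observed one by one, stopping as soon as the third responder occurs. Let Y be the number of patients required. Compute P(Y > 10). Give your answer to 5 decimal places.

0.63218

Needing more than 10 patients ⇔ fewer than 3 successes in the first 10. With X ~ Binomial(10, 0.215), P(Y > 10) = P(X ≤ 2).
  k=0: C(10,0)·0.215^0·0.785^10 = 0.0888580
  k=1: C(10,1)·0.215^1·0.785^9 = 0.2433691
  k=2: C(10,2)·0.215^2·0.785^8 = 0.2999485
P(X ≤ 2) = 0.6321756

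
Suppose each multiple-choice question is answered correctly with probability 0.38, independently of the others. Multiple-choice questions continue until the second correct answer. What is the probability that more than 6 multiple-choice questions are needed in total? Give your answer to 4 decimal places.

Needing more than 6 multiple-choice questions ⇔ fewer than 2 successes in the first 6. With X ~ Binomial(6, 0.38), P(Y > 6) = P(X ≤ 1).
  k=0: C(6,0)·0.38^0·0.62^6 = 0.056800
  k=1: C(6,1)·0.38^1·0.62^5 = 0.208878
P(X ≤ 1) = 0.265679

0.2657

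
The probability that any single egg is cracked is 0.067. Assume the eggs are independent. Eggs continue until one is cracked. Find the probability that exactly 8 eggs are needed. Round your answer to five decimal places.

Geometric (trials to first success), p = 0.067.
P(Y = 8) = (1−p)^7 · p = 0.61542 · 0.067 = 0.0412331

0.04123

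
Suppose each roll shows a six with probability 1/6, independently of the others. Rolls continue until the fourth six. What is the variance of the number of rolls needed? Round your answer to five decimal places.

120.00000

Y = total rolls until the fourth success; negative binomial with r=4, p=0.166667.
Var(Y) = r(1−p)/p² = 4·0.833333 / 0.166667² = 120.0000000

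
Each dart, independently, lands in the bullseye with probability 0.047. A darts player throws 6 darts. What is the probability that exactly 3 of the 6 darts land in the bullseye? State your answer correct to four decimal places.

0.0018

X ~ Binomial(n=6, p=0.047).
P(X=3) = C(6,3) · p^3 · (1−p)^3
= 20 · 0.00010382 · 0.86552 = 0.001797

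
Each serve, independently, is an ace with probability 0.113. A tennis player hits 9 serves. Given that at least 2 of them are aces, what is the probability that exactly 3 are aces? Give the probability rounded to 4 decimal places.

X ~ Binomial(9, 0.113). Want P(X=3 | X≥2) = P(X=3) / P(X≥2).
P(X=3) = C(9,3)·0.113^3·0.887^6 = 0.059028
P(X≥2) = 1 − 0.339870 − 0.389682 = 0.270449
Ratio = 0.059028 / 0.270449 = 0.218259

0.2183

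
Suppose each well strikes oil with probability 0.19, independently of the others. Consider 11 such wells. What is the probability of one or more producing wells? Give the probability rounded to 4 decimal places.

P(at least one) = 1 − P(none) = 1 − (1 − 0.19)^11
= 1 − 0.098477 = 0.901523

0.9015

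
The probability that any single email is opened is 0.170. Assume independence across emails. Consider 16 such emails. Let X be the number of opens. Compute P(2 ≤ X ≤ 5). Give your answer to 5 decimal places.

0.74181

X ~ Binomial(16, 0.17); P(2 ≤ X ≤ 5) = Σ C(16,k) p^k (1−p)^(16−k) over k:
  k=2: C(16,2)·0.17^2·0.83^14 = 0.2553715
  k=3: C(16,3)·0.17^3·0.83^13 = 0.2440900
  k=4: C(16,4)·0.17^4·0.83^12 = 0.1624816
  k=5: C(16,5)·0.17^5·0.83^11 = 0.0798705
Total = 0.7418135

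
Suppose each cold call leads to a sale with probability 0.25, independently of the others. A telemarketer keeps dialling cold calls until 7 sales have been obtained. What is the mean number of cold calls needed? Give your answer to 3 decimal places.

28.000

Y = total cold calls until the seventh success; negative binomial with r=7, p=0.25.
E[Y] = r / p = 7 / 0.25 = 28.00000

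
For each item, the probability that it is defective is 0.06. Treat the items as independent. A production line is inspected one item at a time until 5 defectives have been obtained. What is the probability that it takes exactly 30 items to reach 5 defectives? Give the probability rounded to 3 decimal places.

Y = trial on which the fifth success occurs; negative binomial, r=5, p=0.06.
P(Y=30) = C(29,4) · p^5 · (1−p)^25
= 23751 · 7.776e-07 · 0.21291 = 0.00393

0.004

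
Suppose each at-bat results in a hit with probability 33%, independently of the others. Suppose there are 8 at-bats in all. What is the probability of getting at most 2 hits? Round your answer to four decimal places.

X ~ Binomial(8, 0.33); P(X ≤ 2) = Σ C(8,k) p^k (1−p)^(8−k) over k:
  k=0: C(8,0)·0.33^0·0.67^8 = 0.040607
  k=1: C(8,1)·0.33^1·0.67^7 = 0.160003
  k=2: C(8,2)·0.33^2·0.67^6 = 0.275826
Total = 0.476435

0.4764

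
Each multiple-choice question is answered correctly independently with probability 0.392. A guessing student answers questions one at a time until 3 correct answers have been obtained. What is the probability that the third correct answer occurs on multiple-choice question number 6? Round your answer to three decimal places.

0.135

Y = trial on which the third success occurs; negative binomial, r=3, p=0.392.
P(Y=6) = C(5,2) · p^3 · (1−p)^3
= 10 · 0.060236 · 0.22476 = 0.13538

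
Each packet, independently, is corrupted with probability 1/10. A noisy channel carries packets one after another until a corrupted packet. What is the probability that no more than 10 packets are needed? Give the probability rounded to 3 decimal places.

Y = number of packets to the first success; geometric, p = 0.10.
P(Y ≤ 10) = 1 − (1−p)^10 = 1 − 0.34868 = 0.65132

0.651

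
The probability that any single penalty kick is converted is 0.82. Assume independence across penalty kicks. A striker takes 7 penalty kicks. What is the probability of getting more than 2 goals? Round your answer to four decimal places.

X ~ Binomial(7, 0.82); P(X ≥ 3) = Σ C(7,k) p^k (1−p)^(7−k) over k:
  k=3: C(7,3)·0.82^3·0.18^4 = 0.020258
  k=4: C(7,4)·0.82^4·0.18^3 = 0.092287
  k=5: C(7,5)·0.82^5·0.18^2 = 0.252251
  k=6: C(7,6)·0.82^6·0.18^1 = 0.383048
  k=7: C(7,7)·0.82^7·0.18^0 = 0.249285
Total = 0.997131

0.9971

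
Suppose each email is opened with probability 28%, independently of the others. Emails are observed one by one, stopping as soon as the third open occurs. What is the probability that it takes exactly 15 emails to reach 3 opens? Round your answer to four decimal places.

0.0388

Y = trial on which the third success occurs; negative binomial, r=3, p=0.28.
P(Y=15) = C(14,2) · p^3 · (1−p)^12
= 91 · 0.021952 · 0.019408 = 0.038771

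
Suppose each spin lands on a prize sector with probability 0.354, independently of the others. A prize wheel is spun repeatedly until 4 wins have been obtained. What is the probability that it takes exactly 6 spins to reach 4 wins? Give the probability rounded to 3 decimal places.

Y = trial on which the fourth success occurs; negative binomial, r=4, p=0.354.
P(Y=6) = C(5,3) · p^4 · (1−p)^2
= 10 · 0.015704 · 0.41732 = 0.06554

0.066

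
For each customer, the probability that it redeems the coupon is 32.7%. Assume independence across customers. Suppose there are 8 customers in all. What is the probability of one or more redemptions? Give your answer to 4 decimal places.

0.9579

P(at least one) = 1 − P(none) = 1 − (1 − 0.327)^8
= 1 − 0.042084 = 0.957916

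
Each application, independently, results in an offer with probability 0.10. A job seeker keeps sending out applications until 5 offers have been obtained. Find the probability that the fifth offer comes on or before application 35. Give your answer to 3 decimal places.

Finishing within 35 applications ⇔ at least 5 successes in the first 35. With X ~ Binomial(35, 0.10), P(Y ≤ 35) = 1 − P(X ≤ 4).
  k=0: C(35,0)·0.10^0·0.90^35 = 0.02503
  k=1: C(35,1)·0.10^1·0.90^34 = 0.09734
  k=2: C(35,2)·0.10^2·0.90^33 = 0.18387
  k=3: C(35,3)·0.10^3·0.90^32 = 0.22473
  k=4: C(35,4)·0.10^4·0.90^31 = 0.19976
1 − 0.73075 = 0.26925

0.269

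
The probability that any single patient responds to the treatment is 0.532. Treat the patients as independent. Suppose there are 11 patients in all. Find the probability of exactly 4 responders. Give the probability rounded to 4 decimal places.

0.1300

X ~ Binomial(n=11, p=0.532).
P(X=4) = C(11,4) · p^4 · (1−p)^7
= 330 · 0.080103 · 0.0049172 = 0.129981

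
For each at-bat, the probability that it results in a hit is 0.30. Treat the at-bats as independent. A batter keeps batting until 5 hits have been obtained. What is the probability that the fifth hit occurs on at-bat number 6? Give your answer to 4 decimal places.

Y = trial on which the fifth success occurs; negative binomial, r=5, p=0.30.
P(Y=6) = C(5,4) · p^5 · (1−p)^1
= 5 · 0.00243 · 0.7 = 0.008505

0.0085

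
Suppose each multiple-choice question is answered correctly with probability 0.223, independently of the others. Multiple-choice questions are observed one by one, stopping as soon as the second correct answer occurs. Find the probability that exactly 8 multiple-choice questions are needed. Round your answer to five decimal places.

0.07660

Y = trial on which the second success occurs; negative binomial, r=2, p=0.223.
P(Y=8) = C(7,1) · p^2 · (1−p)^6
= 7 · 0.049729 · 0.22005 = 0.0766009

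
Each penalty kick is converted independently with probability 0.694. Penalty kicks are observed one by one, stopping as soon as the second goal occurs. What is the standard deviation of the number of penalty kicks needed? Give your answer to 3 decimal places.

1.127

Y = total penalty kicks until the second success; negative binomial with r=2, p=0.694.
SD(Y) = √[r(1−p)/p²] = √(1.27067) = 1.12724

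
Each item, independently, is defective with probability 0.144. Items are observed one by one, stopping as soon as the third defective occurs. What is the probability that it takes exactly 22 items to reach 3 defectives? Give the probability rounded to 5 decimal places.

Y = trial on which the third success occurs; negative binomial, r=3, p=0.144.
P(Y=22) = C(21,2) · p^3 · (1−p)^19
= 210 · 0.002986 · 0.05212 = 0.0326820

0.03268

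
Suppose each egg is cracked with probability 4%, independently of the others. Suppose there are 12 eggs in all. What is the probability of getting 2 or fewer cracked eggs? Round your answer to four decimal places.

0.9893

X ~ Binomial(12, 0.04); P(X ≤ 2) = Σ C(12,k) p^k (1−p)^(12−k) over k:
  k=0: C(12,0)·0.04^0·0.96^12 = 0.612710
  k=1: C(12,1)·0.04^1·0.96^11 = 0.306355
  k=2: C(12,2)·0.04^2·0.96^10 = 0.070206
Total = 0.989271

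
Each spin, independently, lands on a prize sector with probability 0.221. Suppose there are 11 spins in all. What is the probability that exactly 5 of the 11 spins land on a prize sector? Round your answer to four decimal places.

0.0544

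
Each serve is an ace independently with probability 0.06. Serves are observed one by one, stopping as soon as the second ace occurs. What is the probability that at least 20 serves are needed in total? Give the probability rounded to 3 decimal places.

Needing more than 19 serves ⇔ fewer than 2 successes in the first 19. With X ~ Binomial(19, 0.06), P(Y > 19) = P(X ≤ 1).
  k=0: C(19,0)·0.06^0·0.94^19 = 0.30862
  k=1: C(19,1)·0.06^1·0.94^18 = 0.37429
P(X ≤ 1) = 0.68291

0.683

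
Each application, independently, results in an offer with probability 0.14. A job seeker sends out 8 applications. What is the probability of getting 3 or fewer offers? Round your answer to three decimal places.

X ~ Binomial(8, 0.14); P(X ≤ 3) = Σ C(8,k) p^k (1−p)^(8−k) over k:
  k=0: C(8,0)·0.14^0·0.86^8 = 0.29922
  k=1: C(8,1)·0.14^1·0.86^7 = 0.38968
  k=2: C(8,2)·0.14^2·0.86^6 = 0.22203
  k=3: C(8,3)·0.14^3·0.86^5 = 0.07229
Total = 0.98321

0.983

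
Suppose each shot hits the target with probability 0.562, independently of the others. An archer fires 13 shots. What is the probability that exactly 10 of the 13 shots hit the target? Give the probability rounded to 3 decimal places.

0.076

X ~ Binomial(n=13, p=0.562).
P(X=10) = C(13,10) · p^10 · (1−p)^3
= 286 · 0.0031431 · 0.084028 = 0.07554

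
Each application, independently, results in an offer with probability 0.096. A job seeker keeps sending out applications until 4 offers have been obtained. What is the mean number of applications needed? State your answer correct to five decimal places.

41.66667

Y = total applications until the fourth success; negative binomial with r=4, p=0.096.
E[Y] = r / p = 4 / 0.096 = 41.6666667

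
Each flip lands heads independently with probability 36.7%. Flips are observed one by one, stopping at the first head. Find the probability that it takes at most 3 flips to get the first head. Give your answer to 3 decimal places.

Y = number of flips to the first success; geometric, p = 0.367.
P(Y ≤ 3) = 1 − (1−p)^3 = 1 − 0.25364 = 0.74636

0.746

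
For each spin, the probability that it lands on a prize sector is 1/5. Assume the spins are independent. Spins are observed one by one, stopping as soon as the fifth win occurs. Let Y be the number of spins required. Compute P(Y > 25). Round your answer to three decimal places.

Needing more than 25 spins ⇔ fewer than 5 successes in the first 25. With X ~ Binomial(25, 0.20), P(Y > 25) = P(X ≤ 4).
  k=0: C(25,0)·0.20^0·0.80^25 = 0.00378
  k=1: C(25,1)·0.20^1·0.80^24 = 0.02361
  k=2: C(25,2)·0.20^2·0.80^23 = 0.07084
  k=3: C(25,3)·0.20^3·0.80^22 = 0.13577
  k=4: C(25,4)·0.20^4·0.80^21 = 0.18668
P(X ≤ 4) = 0.42067

0.421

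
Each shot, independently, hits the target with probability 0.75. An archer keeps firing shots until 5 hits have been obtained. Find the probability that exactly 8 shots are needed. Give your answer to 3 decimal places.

Y = trial on which the fifth success occurs; negative binomial, r=5, p=0.75.
P(Y=8) = C(7,4) · p^5 · (1−p)^3
= 35 · 0.2373 · 0.015625 = 0.12978

0.130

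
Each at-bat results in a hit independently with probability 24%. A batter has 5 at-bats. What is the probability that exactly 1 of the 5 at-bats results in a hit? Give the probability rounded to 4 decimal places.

0.4003

X ~ Binomial(n=5, p=0.24).
P(X=1) = C(5,1) · p^1 · (1−p)^4
= 5 · 0.24 · 0.33362 = 0.400346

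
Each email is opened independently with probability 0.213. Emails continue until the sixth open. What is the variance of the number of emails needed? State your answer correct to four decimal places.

104.0799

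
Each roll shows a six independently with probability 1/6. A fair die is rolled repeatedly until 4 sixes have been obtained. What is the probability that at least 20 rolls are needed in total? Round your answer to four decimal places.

0.6070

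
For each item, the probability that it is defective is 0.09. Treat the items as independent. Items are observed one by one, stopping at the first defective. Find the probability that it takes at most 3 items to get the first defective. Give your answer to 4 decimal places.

0.2464

Y = number of items to the first success; geometric, p = 0.09.
P(Y ≤ 3) = 1 − (1−p)^3 = 1 − 0.753571 = 0.246429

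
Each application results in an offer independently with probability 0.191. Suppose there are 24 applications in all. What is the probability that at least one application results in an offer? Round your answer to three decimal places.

0.994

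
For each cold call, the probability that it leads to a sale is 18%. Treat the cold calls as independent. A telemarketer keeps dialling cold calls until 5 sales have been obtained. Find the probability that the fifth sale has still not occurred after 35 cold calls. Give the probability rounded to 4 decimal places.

Needing more than 35 cold calls ⇔ fewer than 5 successes in the first 35. With X ~ Binomial(35, 0.18), P(Y > 35) = P(X ≤ 4).
  k=0: C(35,0)·0.18^0·0.82^35 = 0.000963
  k=1: C(35,1)·0.18^1·0.82^34 = 0.007396
  k=2: C(35,2)·0.18^2·0.82^33 = 0.027601
  k=3: C(35,3)·0.18^3·0.82^32 = 0.066645
  k=4: C(35,4)·0.18^4·0.82^31 = 0.117036
P(X ≤ 4) = 0.219641

0.2196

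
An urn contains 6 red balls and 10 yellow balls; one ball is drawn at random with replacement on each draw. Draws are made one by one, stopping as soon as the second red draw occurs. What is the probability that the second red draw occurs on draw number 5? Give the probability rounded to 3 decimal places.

Y = trial on which the second success occurs; negative binomial, r=2, p=0.375.
P(Y=5) = C(4,1) · p^2 · (1−p)^3
= 4 · 0.14062 · 0.24414 = 0.13733

0.137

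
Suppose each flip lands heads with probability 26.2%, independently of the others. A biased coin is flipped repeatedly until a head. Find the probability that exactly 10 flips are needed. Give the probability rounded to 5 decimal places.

Geometric (trials to first success), p = 0.262.
P(Y = 10) = (1−p)^9 · p = 0.064939 · 0.262 = 0.0170141

0.01701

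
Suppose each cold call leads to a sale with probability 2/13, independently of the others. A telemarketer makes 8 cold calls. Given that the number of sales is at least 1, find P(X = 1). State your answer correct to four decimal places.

X ~ Binomial(8, 0.153846). Want P(X=1 | X≥1) = P(X=1) / P(X≥1).
P(X=1) = C(8,1)·0.153846^1·0.846154^7 = 0.382228
P(X≥1) = 1 − 0.262781 = 0.737219
Ratio = 0.382228 / 0.737219 = 0.518472

0.5185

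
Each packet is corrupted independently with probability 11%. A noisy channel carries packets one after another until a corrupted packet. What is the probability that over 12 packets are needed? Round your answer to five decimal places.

0.24699

Y = number of packets to the first success; geometric, p = 0.11.
P(Y > 12) = P(first 12 all fail) = (1−p)^12 = 0.2469904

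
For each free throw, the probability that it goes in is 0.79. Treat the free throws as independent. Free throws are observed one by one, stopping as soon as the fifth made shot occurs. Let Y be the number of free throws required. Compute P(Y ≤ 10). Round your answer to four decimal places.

Finishing within 10 free throws ⇔ at least 5 successes in the first 10. With X ~ Binomial(10, 0.79), P(Y ≤ 10) = 1 − P(X ≤ 4).
  k=0: C(10,0)·0.79^0·0.21^10 = 0.000000
  k=1: C(10,1)·0.79^1·0.21^9 = 0.000006
  k=2: C(10,2)·0.79^2·0.21^8 = 0.000106
  k=3: C(10,3)·0.79^3·0.21^7 = 0.001066
  k=4: C(10,4)·0.79^4·0.21^6 = 0.007015
1 − 0.008194 = 0.991806

0.9918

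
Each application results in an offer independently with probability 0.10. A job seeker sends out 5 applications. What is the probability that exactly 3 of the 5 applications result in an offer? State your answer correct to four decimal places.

0.0081

X ~ Binomial(n=5, p=0.10).
P(X=3) = C(5,3) · p^3 · (1−p)^2
= 10 · 0.001 · 0.81 = 0.008100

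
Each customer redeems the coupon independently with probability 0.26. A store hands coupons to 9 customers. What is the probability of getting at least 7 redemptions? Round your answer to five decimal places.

0.00173

X ~ Binomial(9, 0.26); P(X ≥ 7) = Σ C(9,k) p^k (1−p)^(9−k) over k:
  k=7: C(9,7)·0.26^7·0.74^2 = 0.0015834
  k=8: C(9,8)·0.26^8·0.74^1 = 0.0001391
  k=9: C(9,9)·0.26^9·0.74^0 = 0.0000054
Total = 0.0017279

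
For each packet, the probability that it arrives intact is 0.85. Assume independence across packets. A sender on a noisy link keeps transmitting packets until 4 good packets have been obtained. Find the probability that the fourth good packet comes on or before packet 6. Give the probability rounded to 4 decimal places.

0.9527

Finishing within 6 packets ⇔ at least 4 successes in the first 6. With X ~ Binomial(6, 0.85), P(Y ≤ 6) = 1 − P(X ≤ 3).
  k=0: C(6,0)·0.85^0·0.15^6 = 0.000011
  k=1: C(6,1)·0.85^1·0.15^5 = 0.000387
  k=2: C(6,2)·0.85^2·0.15^4 = 0.005486
  k=3: C(6,3)·0.85^3·0.15^3 = 0.041453
1 − 0.047339 = 0.952661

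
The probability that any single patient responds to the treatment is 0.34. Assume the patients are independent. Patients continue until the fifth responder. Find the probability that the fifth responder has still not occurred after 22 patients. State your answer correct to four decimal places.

0.0856

Needing more than 22 patients ⇔ fewer than 5 successes in the first 22. With X ~ Binomial(22, 0.34), P(Y > 22) = P(X ≤ 4).
  k=0: C(22,0)·0.34^0·0.66^22 = 0.000107
  k=1: C(22,1)·0.34^1·0.66^21 = 0.001214
  k=2: C(22,2)·0.34^2·0.66^20 = 0.006568
  k=3: C(22,3)·0.34^3·0.66^19 = 0.022558
  k=4: C(22,4)·0.34^4·0.66^18 = 0.055198
P(X ≤ 4) = 0.085645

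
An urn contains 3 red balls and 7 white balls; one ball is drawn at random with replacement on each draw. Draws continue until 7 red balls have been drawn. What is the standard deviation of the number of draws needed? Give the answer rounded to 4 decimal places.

7.3786

Y = total draws until the seventh success; negative binomial with r=7, p=0.30.
SD(Y) = √[r(1−p)/p²] = √(54.444444) = 7.378648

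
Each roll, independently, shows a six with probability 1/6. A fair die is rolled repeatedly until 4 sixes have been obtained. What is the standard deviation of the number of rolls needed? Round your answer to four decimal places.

10.9545

Y = total rolls until the fourth success; negative binomial with r=4, p=0.166667.
SD(Y) = √[r(1−p)/p²] = √(120.000000) = 10.954451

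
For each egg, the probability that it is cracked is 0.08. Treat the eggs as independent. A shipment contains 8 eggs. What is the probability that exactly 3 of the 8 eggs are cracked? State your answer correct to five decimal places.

0.01890

X ~ Binomial(n=8, p=0.08).
P(X=3) = C(8,3) · p^3 · (1−p)^5
= 56 · 0.000512 · 0.65908 = 0.0188972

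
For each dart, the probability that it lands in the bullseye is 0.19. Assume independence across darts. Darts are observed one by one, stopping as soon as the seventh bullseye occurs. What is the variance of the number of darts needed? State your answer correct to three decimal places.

Y = total darts until the seventh success; negative binomial with r=7, p=0.19.
Var(Y) = r(1−p)/p² = 7·0.81 / 0.19² = 157.06371

157.064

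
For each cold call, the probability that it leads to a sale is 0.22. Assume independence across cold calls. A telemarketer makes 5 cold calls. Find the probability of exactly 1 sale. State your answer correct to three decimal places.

X ~ Binomial(n=5, p=0.22).
P(X=1) = C(5,1) · p^1 · (1−p)^4
= 5 · 0.22 · 0.37015 = 0.40717

0.407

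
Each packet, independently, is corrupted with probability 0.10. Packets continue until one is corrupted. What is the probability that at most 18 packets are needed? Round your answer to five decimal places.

Y = number of packets to the first success; geometric, p = 0.10.
P(Y ≤ 18) = 1 − (1−p)^18 = 1 − 0.1500946 = 0.8499054

0.84991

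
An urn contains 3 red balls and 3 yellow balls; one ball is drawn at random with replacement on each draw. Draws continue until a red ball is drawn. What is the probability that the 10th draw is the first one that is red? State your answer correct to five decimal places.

Geometric (trials to first success), p = 0.50.
P(Y = 10) = (1−p)^9 · p = 0.0019531 · 0.50 = 0.0009766

0.00098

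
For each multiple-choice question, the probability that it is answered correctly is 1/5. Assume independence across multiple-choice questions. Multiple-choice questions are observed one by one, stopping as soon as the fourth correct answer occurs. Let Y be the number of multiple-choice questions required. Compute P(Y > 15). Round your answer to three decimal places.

Needing more than 15 multiple-choice questions ⇔ fewer than 4 successes in the first 15. With X ~ Binomial(15, 0.20), P(Y > 15) = P(X ≤ 3).
  k=0: C(15,0)·0.20^0·0.80^15 = 0.03518
  k=1: C(15,1)·0.20^1·0.80^14 = 0.13194
  k=2: C(15,2)·0.20^2·0.80^13 = 0.23090
  k=3: C(15,3)·0.20^3·0.80^12 = 0.25014
P(X ≤ 3) = 0.64816

0.648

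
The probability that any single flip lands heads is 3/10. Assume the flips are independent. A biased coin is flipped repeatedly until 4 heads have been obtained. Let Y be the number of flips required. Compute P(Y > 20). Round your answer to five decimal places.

Needing more than 20 flips ⇔ fewer than 4 successes in the first 20. With X ~ Binomial(20, 0.30), P(Y > 20) = P(X ≤ 3).
  k=0: C(20,0)·0.30^0·0.70^20 = 0.0007979
  k=1: C(20,1)·0.30^1·0.70^19 = 0.0068393
  k=2: C(20,2)·0.30^2·0.70^18 = 0.0278459
  k=3: C(20,3)·0.30^3·0.70^17 = 0.0716037
P(X ≤ 3) = 0.1070868

0.10709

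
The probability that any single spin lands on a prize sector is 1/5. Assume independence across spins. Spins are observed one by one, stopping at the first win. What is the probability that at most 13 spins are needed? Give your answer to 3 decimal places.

0.945

Y = number of spins to the first success; geometric, p = 0.20.
P(Y ≤ 13) = 1 − (1−p)^13 = 1 − 0.05498 = 0.94502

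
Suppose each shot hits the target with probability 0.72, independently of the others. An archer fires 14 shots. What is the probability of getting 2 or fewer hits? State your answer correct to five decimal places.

0.00001

X ~ Binomial(14, 0.72); P(X ≤ 2) = Σ C(14,k) p^k (1−p)^(14−k) over k:
  k=0: C(14,0)·0.72^0·0.28^14 = 0.0000000
  k=1: C(14,1)·0.72^1·0.28^13 = 0.0000007
  k=2: C(14,2)·0.72^2·0.28^12 = 0.0000110
Total = 0.0000116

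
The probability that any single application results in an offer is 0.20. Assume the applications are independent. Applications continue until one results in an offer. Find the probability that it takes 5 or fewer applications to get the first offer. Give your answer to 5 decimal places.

Y = number of applications to the first success; geometric, p = 0.20.
P(Y ≤ 5) = 1 − (1−p)^5 = 1 − 0.3276800 = 0.6723200

0.67232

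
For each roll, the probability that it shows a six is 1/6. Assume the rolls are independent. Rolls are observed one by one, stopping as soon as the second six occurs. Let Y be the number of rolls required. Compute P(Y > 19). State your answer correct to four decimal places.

0.1502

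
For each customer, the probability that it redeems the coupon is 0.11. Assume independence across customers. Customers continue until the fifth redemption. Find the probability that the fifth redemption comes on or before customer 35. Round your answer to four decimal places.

0.3399

Finishing within 35 customers ⇔ at least 5 successes in the first 35. With X ~ Binomial(35, 0.11), P(Y ≤ 35) = 1 − P(X ≤ 4).
  k=0: C(35,0)·0.11^0·0.89^35 = 0.016930
  k=1: C(35,1)·0.11^1·0.89^34 = 0.073235
  k=2: C(35,2)·0.11^2·0.89^33 = 0.153877
  k=3: C(35,3)·0.11^3·0.89^32 = 0.209203
  k=4: C(35,4)·0.11^4·0.89^31 = 0.206852
1 − 0.660097 = 0.339903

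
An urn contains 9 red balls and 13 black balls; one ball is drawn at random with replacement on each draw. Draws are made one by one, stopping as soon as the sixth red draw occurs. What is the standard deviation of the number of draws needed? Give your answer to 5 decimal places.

4.60274

Y = total draws until the sixth success; negative binomial with r=6, p=0.409091.
SD(Y) = √[r(1−p)/p²] = √(21.1851852) = 4.6027367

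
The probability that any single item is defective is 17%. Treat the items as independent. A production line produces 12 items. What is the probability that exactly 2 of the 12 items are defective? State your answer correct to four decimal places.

X ~ Binomial(n=12, p=0.17).
P(X=2) = C(12,2) · p^2 · (1−p)^10
= 66 · 0.0289 · 0.15516 = 0.295953

0.2960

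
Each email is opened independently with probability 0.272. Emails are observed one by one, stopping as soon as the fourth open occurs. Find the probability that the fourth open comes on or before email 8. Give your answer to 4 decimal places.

0.1465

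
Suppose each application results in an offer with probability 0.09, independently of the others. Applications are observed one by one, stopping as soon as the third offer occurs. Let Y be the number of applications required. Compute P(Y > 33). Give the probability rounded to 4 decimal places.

0.4196

Needing more than 33 applications ⇔ fewer than 3 successes in the first 33. With X ~ Binomial(33, 0.09), P(Y > 33) = P(X ≤ 2).
  k=0: C(33,0)·0.09^0·0.91^33 = 0.044501
  k=1: C(33,1)·0.09^1·0.91^32 = 0.145238
  k=2: C(33,2)·0.09^2·0.91^31 = 0.229828
P(X ≤ 2) = 0.419566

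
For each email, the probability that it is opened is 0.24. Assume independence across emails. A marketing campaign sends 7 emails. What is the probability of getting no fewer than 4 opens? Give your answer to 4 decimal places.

0.0617

X ~ Binomial(7, 0.24); P(X ≥ 4) = Σ C(7,k) p^k (1−p)^(7−k) over k:
  k=4: C(7,4)·0.24^4·0.76^3 = 0.050975
  k=5: C(7,5)·0.24^5·0.76^2 = 0.009658
  k=6: C(7,6)·0.24^6·0.76^1 = 0.001017
  k=7: C(7,7)·0.24^7·0.76^0 = 0.000046
Total = 0.061695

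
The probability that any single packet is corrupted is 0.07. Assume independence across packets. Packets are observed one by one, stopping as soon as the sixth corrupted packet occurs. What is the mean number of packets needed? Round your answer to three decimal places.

85.714

Y = total packets until the sixth success; negative binomial with r=6, p=0.07.
E[Y] = r / p = 6 / 0.07 = 85.71429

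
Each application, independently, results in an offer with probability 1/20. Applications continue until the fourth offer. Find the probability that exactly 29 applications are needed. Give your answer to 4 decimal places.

Y = trial on which the fourth success occurs; negative binomial, r=4, p=0.05.
P(Y=29) = C(28,3) · p^4 · (1−p)^25
= 3276 · 6.25e-06 · 0.27739 = 0.005680

0.0057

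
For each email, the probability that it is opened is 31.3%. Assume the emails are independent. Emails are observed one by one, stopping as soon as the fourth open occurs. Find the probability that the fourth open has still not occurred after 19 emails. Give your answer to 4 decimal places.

Needing more than 19 emails ⇔ fewer than 4 successes in the first 19. With X ~ Binomial(19, 0.313), P(Y > 19) = P(X ≤ 3).
  k=0: C(19,0)·0.313^0·0.687^19 = 0.000798
  k=1: C(19,1)·0.313^1·0.687^18 = 0.006911
  k=2: C(19,2)·0.313^2·0.687^17 = 0.028337
  k=3: C(19,3)·0.313^3·0.687^16 = 0.073158
P(X ≤ 3) = 0.109204

0.1092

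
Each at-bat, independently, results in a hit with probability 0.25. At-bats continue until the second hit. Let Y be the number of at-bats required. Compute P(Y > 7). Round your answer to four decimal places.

0.4449

Needing more than 7 at-bats ⇔ fewer than 2 successes in the first 7. With X ~ Binomial(7, 0.25), P(Y > 7) = P(X ≤ 1).
  k=0: C(7,0)·0.25^0·0.75^7 = 0.133484
  k=1: C(7,1)·0.25^1·0.75^6 = 0.311462
P(X ≤ 1) = 0.444946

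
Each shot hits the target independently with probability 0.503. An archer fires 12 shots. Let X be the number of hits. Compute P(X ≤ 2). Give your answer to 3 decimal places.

0.018

X ~ Binomial(12, 0.503); P(X ≤ 2) = Σ C(12,k) p^k (1−p)^(12−k) over k:
  k=0: C(12,0)·0.503^0·0.497^12 = 0.00023
  k=1: C(12,1)·0.503^1·0.497^11 = 0.00276
  k=2: C(12,2)·0.503^2·0.497^10 = 0.01535
Total = 0.01834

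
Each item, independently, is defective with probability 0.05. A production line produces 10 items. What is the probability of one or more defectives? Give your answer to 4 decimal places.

0.4013

P(at least one) = 1 − P(none) = 1 − (1 − 0.05)^10
= 1 − 0.598737 = 0.401263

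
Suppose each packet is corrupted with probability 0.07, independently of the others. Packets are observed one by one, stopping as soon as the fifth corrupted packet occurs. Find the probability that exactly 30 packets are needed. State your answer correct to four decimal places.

0.0065

Y = trial on which the fifth success occurs; negative binomial, r=5, p=0.07.
P(Y=30) = C(29,4) · p^5 · (1−p)^25
= 23751 · 1.6807e-06 · 0.16296 = 0.006505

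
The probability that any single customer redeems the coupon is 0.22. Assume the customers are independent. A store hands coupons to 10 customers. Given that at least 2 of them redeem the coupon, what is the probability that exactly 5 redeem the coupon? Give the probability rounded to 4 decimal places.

0.0550

X ~ Binomial(10, 0.22). Want P(X=5 | X≥2) = P(X=5) / P(X≥2).
P(X=5) = C(10,5)·0.22^5·0.78^5 = 0.037496
P(X≥2) = 1 − 0.083358 − 0.235112 = 0.681531
Ratio = 0.037496 / 0.681531 = 0.055018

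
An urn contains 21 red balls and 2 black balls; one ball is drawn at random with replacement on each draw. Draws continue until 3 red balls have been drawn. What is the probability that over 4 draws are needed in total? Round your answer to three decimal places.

0.040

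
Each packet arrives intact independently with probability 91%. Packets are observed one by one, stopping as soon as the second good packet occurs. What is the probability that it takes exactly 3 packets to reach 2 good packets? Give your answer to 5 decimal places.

Y = trial on which the second success occurs; negative binomial, r=2, p=0.91.
P(Y=3) = C(2,1) · p^2 · (1−p)^1
= 2 · 0.8281 · 0.09 = 0.1490580

0.14906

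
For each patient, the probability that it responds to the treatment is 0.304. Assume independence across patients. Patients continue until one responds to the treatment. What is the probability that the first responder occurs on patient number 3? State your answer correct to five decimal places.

0.14726

Geometric (trials to first success), p = 0.304.
P(Y = 3) = (1−p)^2 · p = 0.48442 · 0.304 = 0.1472625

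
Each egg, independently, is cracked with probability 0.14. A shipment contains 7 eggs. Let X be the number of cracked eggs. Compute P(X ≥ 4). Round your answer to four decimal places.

0.0094

X ~ Binomial(7, 0.14); P(X ≥ 4) = Σ C(7,k) p^k (1−p)^(7−k) over k:
  k=4: C(7,4)·0.14^4·0.86^3 = 0.008552
  k=5: C(7,5)·0.14^5·0.86^2 = 0.000835
  k=6: C(7,6)·0.14^6·0.86^1 = 0.000045
  k=7: C(7,7)·0.14^7·0.86^0 = 0.000001
Total = 0.009434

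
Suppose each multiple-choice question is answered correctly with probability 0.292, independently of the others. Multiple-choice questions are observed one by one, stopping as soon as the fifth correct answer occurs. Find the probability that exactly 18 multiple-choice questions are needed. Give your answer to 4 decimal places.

0.0567

Y = trial on which the fifth success occurs; negative binomial, r=5, p=0.292.
P(Y=18) = C(17,4) · p^5 · (1−p)^13
= 2380 · 0.0021228 · 0.011231 = 0.056744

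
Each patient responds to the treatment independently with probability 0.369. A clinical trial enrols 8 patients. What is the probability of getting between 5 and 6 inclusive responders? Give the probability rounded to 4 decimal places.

0.1244

X ~ Binomial(8, 0.369); P(5 ≤ X ≤ 6) = Σ C(8,k) p^k (1−p)^(8−k) over k:
  k=5: C(8,5)·0.369^5·0.631^3 = 0.096252
  k=6: C(8,6)·0.369^6·0.631^2 = 0.028143
Total = 0.124395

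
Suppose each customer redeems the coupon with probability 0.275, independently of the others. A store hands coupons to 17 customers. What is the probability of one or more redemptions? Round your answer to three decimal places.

P(at least one) = 1 − P(none) = 1 − (1 − 0.275)^17
= 1 − 0.00422 = 0.99578

0.996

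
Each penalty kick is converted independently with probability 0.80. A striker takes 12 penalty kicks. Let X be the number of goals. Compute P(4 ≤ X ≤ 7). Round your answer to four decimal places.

X ~ Binomial(12, 0.80); P(4 ≤ X ≤ 7) = Σ C(12,k) p^k (1−p)^(12−k) over k:
  k=4: C(12,4)·0.80^4·0.20^8 = 0.000519
  k=5: C(12,5)·0.80^5·0.20^7 = 0.003322
  k=6: C(12,6)·0.80^6·0.20^6 = 0.015502
  k=7: C(12,7)·0.80^7·0.20^5 = 0.053150
Total = 0.072493

0.0725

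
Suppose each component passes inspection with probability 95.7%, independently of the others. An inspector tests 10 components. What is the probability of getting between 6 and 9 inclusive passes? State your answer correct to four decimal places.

X ~ Binomial(10, 0.957); P(6 ≤ X ≤ 9) = Σ C(10,k) p^k (1−p)^(10−k) over k:
  k=6: C(10,6)·0.957^6·0.043^4 = 0.000552
  k=7: C(10,7)·0.957^7·0.043^3 = 0.007014
  k=8: C(10,8)·0.957^8·0.043^2 = 0.058539
  k=9: C(10,9)·0.957^9·0.043^1 = 0.289518
Total = 0.355623

0.3556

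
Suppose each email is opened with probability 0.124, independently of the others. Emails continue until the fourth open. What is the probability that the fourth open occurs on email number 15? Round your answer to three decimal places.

0.020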